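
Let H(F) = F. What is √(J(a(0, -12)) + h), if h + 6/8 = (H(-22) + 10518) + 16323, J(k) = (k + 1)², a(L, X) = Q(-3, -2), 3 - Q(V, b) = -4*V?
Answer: √107529/2 ≈ 163.96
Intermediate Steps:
Q(V, b) = 3 + 4*V (Q(V, b) = 3 - (-4)*V = 3 + 4*V)
a(L, X) = -9 (a(L, X) = 3 + 4*(-3) = 3 - 12 = -9)
J(k) = (1 + k)²
h = 107273/4 (h = -¾ + ((-22 + 10518) + 16323) = -¾ + (10496 + 16323) = -¾ + 26819 = 107273/4 ≈ 26818.)
√(J(a(0, -12)) + h) = √((1 - 9)² + 107273/4) = √((-8)² + 107273/4) = √(64 + 107273/4) = √(107529/4) = √107529/2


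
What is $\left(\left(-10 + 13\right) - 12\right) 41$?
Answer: $-369$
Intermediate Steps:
$\left(\left(-10 + 13\right) - 12\right) 41 = \left(3 - 12\right) 41 = \left(-9\right) 41 = -369$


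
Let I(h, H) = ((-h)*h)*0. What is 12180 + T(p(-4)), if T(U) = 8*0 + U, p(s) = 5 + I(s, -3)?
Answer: 12185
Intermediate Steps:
I(h, H) = 0 (I(h, H) = -h²*0 = 0)
p(s) = 5 (p(s) = 5 + 0 = 5)
T(U) = U (T(U) = 0 + U = U)
12180 + T(p(-4)) = 12180 + 5 = 12185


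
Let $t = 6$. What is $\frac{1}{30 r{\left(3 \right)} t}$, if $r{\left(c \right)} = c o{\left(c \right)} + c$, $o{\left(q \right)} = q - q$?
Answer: $\frac{1}{540} \approx 0.0018519$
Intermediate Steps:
$o{\left(q \right)} = 0$
$r{\left(c \right)} = c$ ($r{\left(c \right)} = c 0 + c = 0 + c = c$)
$\frac{1}{30 r{\left(3 \right)} t} = \frac{1}{30 \cdot 3 \cdot 6} = \frac{1}{90 \cdot 6} = \frac{1}{540}$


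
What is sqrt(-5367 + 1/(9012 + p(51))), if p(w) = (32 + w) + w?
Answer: I*sqrt(448945869826)/9146 ≈ 73.26*I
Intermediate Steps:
p(w) = 32 + 2*w
sqrt(-5367 + 1/(9012 + p(51))) = sqrt(-5367 + 1/(9012 + (32 + 2*51))) = sqrt(-5367 + 1/(9012 + (32 + 102))) = sqrt(-5367 + 1/(9012 + 134)) = sqrt(-5367 + 1/9146) = sqrt(-49086581/9146) = I*sqrt(448945869826)/9146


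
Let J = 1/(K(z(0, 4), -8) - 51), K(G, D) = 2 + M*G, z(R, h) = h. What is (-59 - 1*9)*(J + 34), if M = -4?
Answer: -150212/65 ≈ -2311.0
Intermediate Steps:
K(G, D) = 2 - 4*G
J = -1/65 (J = 1/((2 - 4*4) - 51) = 1/((2 - 16) - 51) = 1/(-14 - 51) = 1/(-65) = -1/65 ≈ -0.015385)
(-59 - 1*9)*(J + 34) = (-59 - 1*9)*(-1/65 + 34) = (-59 - 9)*(2209/65) = -68*2209/65 = -150212/65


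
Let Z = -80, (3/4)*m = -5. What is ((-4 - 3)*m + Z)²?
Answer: 10000/9 ≈ 1111.1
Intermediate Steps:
m = -20/3 (m = (4/3)*(-5) = -20/3 ≈ -6.6667)
((-4 - 3)*m + Z)² = ((-4 - 3)*(-20/3) - 80)² = (-7*(-20/3) - 80)² = (140/3 - 80)² = (-100/3)² = 10000/9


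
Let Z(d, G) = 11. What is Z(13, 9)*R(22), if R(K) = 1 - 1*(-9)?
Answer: 110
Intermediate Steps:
R(K) = 10 (R(K) = 1 + 9 = 10)
Z(13, 9)*R(22) = 11*10 = 110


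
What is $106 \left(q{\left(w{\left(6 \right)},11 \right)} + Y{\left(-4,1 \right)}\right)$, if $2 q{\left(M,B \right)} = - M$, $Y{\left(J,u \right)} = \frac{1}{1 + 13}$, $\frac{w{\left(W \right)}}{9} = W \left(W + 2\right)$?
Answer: $- \frac{160219}{7} \approx -22888.0$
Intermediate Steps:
$w{\left(W \right)} = 9 W \left(2 + W\right)$ ($w{\left(W \right)} = 9 W \left(W + 2\right) = 9 W \left(2 + W\right)$)
$Y{\left(J,u \right)} = \frac{1}{14}$
$q{\left(M,B \right)} = - \frac{M}{2}$ ($q{\left(M,B \right)} = \frac{\left(-1\right) M}{2} = - \frac{M}{2}$)
$106 \left(q{\left(w{\left(6 \right)},11 \right)} + Y{\left(-4,1 \right)}\right) = 106 \left(- \frac{9 \cdot 6 \left(2 + 6\right)}{2} + \frac{1}{14}\right) = 106 \left(- \frac{9 \cdot 6 \cdot 8}{2} + \frac{1}{14}\right) = 106 \left(\left(- \frac{1}{2}\right) 432 + \frac{1}{14}\right) = 106 \left(-216 + \frac{1}{14}\right) = 106 \left(- \frac{3023}{14}\right) = - \frac{160219}{7}$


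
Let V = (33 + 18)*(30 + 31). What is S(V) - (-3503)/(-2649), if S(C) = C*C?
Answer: 25637868826/2649 ≈ 9.6783e+6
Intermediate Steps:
V = 3111 (V = 51*61 = 3111)
S(C) = C**2
S(V) - (-3503)/(-2649) = 3111**2 - (-3503)/(-2649) = 9678321 - (-3503)*(-1)/2649 = 9678321 - 1*3503/2649 = 9678321 - 3503/2649 = 25637868826/2649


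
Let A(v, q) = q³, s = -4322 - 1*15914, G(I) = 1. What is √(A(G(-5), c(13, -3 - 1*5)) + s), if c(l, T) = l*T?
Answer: 10*I*√11451 ≈ 1070.1*I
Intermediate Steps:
c(l, T) = T*l
s = -20236 (s = -4322 - 15914 = -20236)
√(A(G(-5), c(13, -3 - 1*5)) + s) = √(((-3 - 1*5)*13)³ - 20236) = √(((-3 - 5)*13)³ - 20236) = √((-8*13)³ - 20236) = √((-104)³ - 20236) = √(-1124864 - 20236) = √(-1145100) = 10*I*√11451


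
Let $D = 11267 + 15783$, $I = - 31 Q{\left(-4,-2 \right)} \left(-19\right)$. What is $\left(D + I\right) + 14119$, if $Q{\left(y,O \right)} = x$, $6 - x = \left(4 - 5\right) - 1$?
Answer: $45881$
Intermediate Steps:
$x = 8$ ($x = 6 - \left(\left(4 - 5\right) - 1\right) = 6 - \left(-1 - 1\right) = 6 - -2 = 6 + 2 = 8$)
$Q{\left(y,O \right)} = 8$
$I = 4712$ ($I = \left(-31\right) 8 \left(-19\right) = \left(-248\right) \left(-19\right) = 4712$)
$D = 27050$
$\left(D + I\right) + 14119 = \left(27050 + 4712\right) + 14119 = 31762 + 14119 = 45881$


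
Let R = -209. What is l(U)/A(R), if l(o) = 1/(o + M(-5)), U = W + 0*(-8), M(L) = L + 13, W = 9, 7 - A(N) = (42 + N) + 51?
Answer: 1/2091 ≈ 0.00047824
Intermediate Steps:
A(N) = -86 - N (A(N) = 7 - ((42 + N) + 51) = 7 - (93 + N) = 7 + (-93 - N) = -86 - N)
M(L) = 13 + L
U = 9 (U = 9 + 0*(-8) = 9 + 0 = 9)
l(o) = 1/(8 + o) (l(o) = 1/(o + (13 - 5)) = 1/(o + 8) = 1/(8 + o))
l(U)/A(R) = 1/((8 + 9)*(-86 - 1*(-209))) = 1/(17*(-86 + 209)) = (1/17)/123 = (1/17)*(1/123) = 1/2091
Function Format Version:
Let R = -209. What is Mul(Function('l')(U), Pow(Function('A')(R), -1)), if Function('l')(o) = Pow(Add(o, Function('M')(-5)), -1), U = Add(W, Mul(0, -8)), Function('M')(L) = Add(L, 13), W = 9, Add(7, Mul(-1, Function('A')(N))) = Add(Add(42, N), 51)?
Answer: Rational(1, 2091) ≈ 0.00047824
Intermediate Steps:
Function('A')(N) = Add(-86, Mul(-1, N)) (Function('A')(N) = Add(7, Mul(-1, Add(Add(42, N), 51))) = Add(7, Mul(-1, Add(93, N))) = Add(7, Add(-93, Mul(-1, N))) = Add(-86, Mul(-1, N)))
Function('M')(L) = Add(13, L)
U = 9 (U = Add(9, Mul(0, -8)) = Add(9, 0) = 9)
Function('l')(o) = Pow(Add(8, o), -1) (Function('l')(o) = Pow(Add(o, Add(13, -5)), -1) = Pow(Add(o, 8), -1) = Pow(Add(8, o), -1))
Mul(Function('l')(U), Pow(Function('A')(R), -1)) = Mul(Pow(Add(8, 9), -1), Pow(Add(-86, Mul(-1, -209)), -1)) = Mul(Pow(17, -1), Pow(Add(-86, 209), -1)) = Mul(Rational(1, 17), Pow(123, -1)) = Mul(Rational(1, 17), Rational(1, 123)) = Rational(1, 2091)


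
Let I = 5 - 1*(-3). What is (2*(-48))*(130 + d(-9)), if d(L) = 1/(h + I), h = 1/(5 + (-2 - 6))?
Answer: -287328/23 ≈ -12493.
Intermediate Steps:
h = -⅓ (h = 1/(5 - 8) = 1/(-3) = -⅓ ≈ -0.33333)
I = 8 (I = 5 + 3 = 8)
d(L) = 3/23 (d(L) = 1/(-⅓ + 8) = 1/(23/3) = 3/23)
(2*(-48))*(130 + d(-9)) = (2*(-48))*(130 + 3/23) = -96*2993/23 = -287328/23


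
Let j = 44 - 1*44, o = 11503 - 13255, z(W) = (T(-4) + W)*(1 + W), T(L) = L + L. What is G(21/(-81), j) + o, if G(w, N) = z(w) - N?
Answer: -1281668/729 ≈ -1758.1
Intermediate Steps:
T(L) = 2*L
z(W) = (1 + W)*(-8 + W) (z(W) = (2*(-4) + W)*(1 + W) = (-8 + W)*(1 + W) = (1 + W)*(-8 + W))
o = -1752
j = 0 (j = 44 - 44 = 0)
G(w, N) = -8 + w**2 - N - 7*w (G(w, N) = (-8 + w**2 - 7*w) - N = -8 + w**2 - N - 7*w)
G(21/(-81), j) + o = (-8 + (21/(-81))**2 - 1*0 - 147/(-81)) - 1752 = (-8 + (21*(-1/81))**2 + 0 - 147*(-1)/81) - 1752 = (-8 + (-7/27)**2 + 0 - 7*(-7/27)) - 1752 = (-8 + 49/729 + 0 + 49/27) - 1752 = -4460/729 - 1752 = -1281668/729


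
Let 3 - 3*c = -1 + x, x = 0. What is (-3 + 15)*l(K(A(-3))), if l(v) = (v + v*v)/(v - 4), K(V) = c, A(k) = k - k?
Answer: -14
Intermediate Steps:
A(k) = 0
c = 4/3 (c = 1 - (-1 + 0)/3 = 1 - 1/3*(-1) = 1 + 1/3 = 4/3 ≈ 1.3333)
K(V) = 4/3
l(v) = (v + v**2)/(-4 + v)
(-3 + 15)*l(K(A(-3))) = (-3 + 15)*(4*(1 + 4/3)/(3*(-4 + 4/3))) = 12*((4/3)*(7/3)/(-8/3)) = 12*((4/3)*(-3/8)*(7/3)) = 12*(-7/6) = -14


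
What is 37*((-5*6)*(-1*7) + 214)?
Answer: 15688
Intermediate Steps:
37*((-5*6)*(-1*7) + 214) = 37*(-30*(-7) + 214) = 37*(210 + 214) = 37*424 = 15688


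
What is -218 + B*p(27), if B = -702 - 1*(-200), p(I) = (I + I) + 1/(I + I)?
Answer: -738053/27 ≈ -27335.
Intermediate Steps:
p(I) = 1/(2*I) + 2*I (p(I) = 2*I + 1/(2*I) = 1/(2*I) + 2*I)
B = -502 (B = -702 + 200 = -502)
-218 + B*p(27) = -218 - 502*((1/2)/27 + 2*27) = -218 - 502*((1/2)*(1/27) + 54) = -218 - 502*(1/54 + 54) = -218 - 502*2917/54 = -218 - 732167/27 = -738053/27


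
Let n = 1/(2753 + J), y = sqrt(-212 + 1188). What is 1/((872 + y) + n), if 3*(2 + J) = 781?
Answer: 71166699134/61977730837545 - 326452624*sqrt(61)/61977730837545 ≈ 0.0011071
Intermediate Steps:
J = 775/3 (J = -2 + (1/3)*781 = -2 + 781/3 = 775/3 ≈ 258.33)
y = 4*sqrt(61) (y = sqrt(976) = 4*sqrt(61) ≈ 31.241)
n = 3/9034 (n = 1/(2753 + 775/3) = 1/(9034/3) = 3/9034 ≈ 0.00033208)
1/((872 + y) + n) = 1/((872 + 4*sqrt(61)) + 3/9034) = 1/(7877651/9034 + 4*sqrt(61))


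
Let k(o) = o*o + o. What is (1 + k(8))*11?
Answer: 803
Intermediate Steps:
k(o) = o + o**2 (k(o) = o**2 + o = o + o**2)
(1 + k(8))*11 = (1 + 8*(1 + 8))*11 = (1 + 8*9)*11 = (1 + 72)*11 = 73*11 = 803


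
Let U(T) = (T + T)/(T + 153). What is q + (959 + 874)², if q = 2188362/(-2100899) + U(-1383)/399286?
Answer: 577787196255273376309/171966209413370 ≈ 3.3599e+6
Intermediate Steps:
U(T) = 2*T/(153 + T) (U(T) = (2*T)/(153 + T) = 2*T/(153 + T))
q = -179124404939621/171966209413370 (q = 2188362/(-2100899) + (2*(-1383)/(153 - 1383))/399286 = 2188362*(-1/2100899) + (2*(-1383)/(-1230))*(1/399286) = -2188362/2100899 + (2*(-1383)*(-1/1230))*(1/399286) = -2188362/2100899 + (461/205)*(1/399286) = -2188362/2100899 + 461/81853630 = -179124404939621/171966209413370 ≈ -1.0416)
q + (959 + 874)² = -179124404939621/171966209413370 + (959 + 874)² = -179124404939621/171966209413370 + 1833² = -179124404939621/171966209413370 + 3359889 = 577787196255273376309/171966209413370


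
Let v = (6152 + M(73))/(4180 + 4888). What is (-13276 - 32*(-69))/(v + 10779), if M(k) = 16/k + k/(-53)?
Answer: -388310730256/378195225275 ≈ -1.0267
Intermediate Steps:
M(k) = 16/k - k/53 (M(k) = 16/k + k*(-1/53) = 16/k - k/53)
v = 23797607/35084092 (v = (6152 + (16/73 - 1/53*73))/(4180 + 4888) = (6152 + (16*(1/73) - 73/53))/9068 = (6152 + (16/73 - 73/53))*(1/9068) = (6152 - 4481/3869)*(1/9068) = (23797607/3869)*(1/9068) = 23797607/35084092 ≈ 0.67830)
(-13276 - 32*(-69))/(v + 10779) = (-13276 - 32*(-69))/(23797607/35084092 + 10779) = (-13276 + 2208)/(378195225275/35084092) = -11068*35084092/378195225275 = -388310730256/378195225275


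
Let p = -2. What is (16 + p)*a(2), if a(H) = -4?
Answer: -56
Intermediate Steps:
(16 + p)*a(2) = (16 - 2)*(-4) = 14*(-4) = -56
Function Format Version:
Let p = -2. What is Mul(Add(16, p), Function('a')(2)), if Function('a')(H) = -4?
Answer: -56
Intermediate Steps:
Mul(Add(16, p), Function('a')(2)) = Mul(Add(16, -2), -4) = Mul(14, -4) = -56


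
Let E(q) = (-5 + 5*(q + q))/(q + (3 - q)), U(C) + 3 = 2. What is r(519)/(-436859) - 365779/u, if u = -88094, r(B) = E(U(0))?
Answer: 159794288631/38484656746 ≈ 4.1522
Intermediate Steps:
U(C) = -1 (U(C) = -3 + 2 = -1)
E(q) = -5/3 + 10*q/3 (E(q) = (-5 + 5*(2*q))/3 = (-5 + 10*q)*(⅓) = -5/3 + 10*q/3)
r(B) = -5 (r(B) = -5/3 + (10/3)*(-1) = -5/3 - 10/3 = -5)
r(519)/(-436859) - 365779/u = -5/(-436859) - 365779/(-88094) = -5*(-1/436859) - 365779*(-1/88094) = 5/436859 + 365779/88094 = 159794288631/38484656746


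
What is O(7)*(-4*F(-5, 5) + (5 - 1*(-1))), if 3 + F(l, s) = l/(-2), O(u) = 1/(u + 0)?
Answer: 8/7 ≈ 1.1429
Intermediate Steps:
O(u) = 1/u
F(l, s) = -3 - l/2 (F(l, s) = -3 + l/(-2) = -3 + l*(-1/2) = -3 - l/2)
O(7)*(-4*F(-5, 5) + (5 - 1*(-1))) = (-4*(-3 - 1/2*(-5)) + (5 - 1*(-1)))/7 = (-4*(-3 + 5/2) + (5 + 1))/7 = (-4*(-1/2) + 6)/7 = (2 + 6)/7 = (1/7)*8 = 8/7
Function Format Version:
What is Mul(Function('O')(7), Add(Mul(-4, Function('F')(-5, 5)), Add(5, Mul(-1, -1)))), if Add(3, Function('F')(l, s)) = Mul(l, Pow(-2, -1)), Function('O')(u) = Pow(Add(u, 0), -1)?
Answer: Rational(8, 7) ≈ 1.1429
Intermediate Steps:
Function('O')(u) = Pow(u, -1)
Function('F')(l, s) = Add(-3, Mul(Rational(-1, 2), l)) (Function('F')(l, s) = Add(-3, Mul(l, Pow(-2, -1))) = Add(-3, Mul(l, Rational(-1, 2))) = Add(-3, Mul(Rational(-1, 2), l)))
Mul(Function('O')(7), Add(Mul(-4, Function('F')(-5, 5)), Add(5, Mul(-1, -1)))) = Mul(Pow(7, -1), Add(Mul(-4, Add(-3, Mul(Rational(-1, 2), -5))), Add(5, Mul(-1, -1)))) = Mul(Rational(1, 7), Add(Mul(-4, Add(-3, Rational(5, 2))), Add(5, 1))) = Mul(Rational(1, 7), Add(Mul(-4, Rational(-1, 2)), 6)) = Mul(Rational(1, 7), Add(2, 6)) = Mul(Rational(1, 7), 8) = Rational(8, 7)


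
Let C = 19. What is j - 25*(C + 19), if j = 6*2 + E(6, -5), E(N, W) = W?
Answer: -943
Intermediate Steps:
j = 7 (j = 6*2 - 5 = 12 - 5 = 7)
j - 25*(C + 19) = 7 - 25*(19 + 19) = 7 - 25*38 = 7 - 950 = -943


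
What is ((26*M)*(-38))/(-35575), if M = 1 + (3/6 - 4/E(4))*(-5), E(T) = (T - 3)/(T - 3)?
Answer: 18278/35575 ≈ 0.51379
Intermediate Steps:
E(T) = 1 (E(T) = (-3 + T)/(-3 + T) = 1)
M = 37/2 (M = 1 + (3/6 - 4/1)*(-5) = 1 + (3*(⅙) - 4*1)*(-5) = 1 + (½ - 4)*(-5) = 1 - 7/2*(-5) = 1 + 35/2 = 37/2 ≈ 18.500)
((26*M)*(-38))/(-35575) = ((26*(37/2))*(-38))/(-35575) = (481*(-38))*(-1/35575) = -18278*(-1/35575) = 18278/35575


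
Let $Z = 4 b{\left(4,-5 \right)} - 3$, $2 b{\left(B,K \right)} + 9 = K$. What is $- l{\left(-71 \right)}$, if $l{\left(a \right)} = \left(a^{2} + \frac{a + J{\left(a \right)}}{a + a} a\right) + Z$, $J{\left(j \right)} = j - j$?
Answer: $- \frac{9949}{2} \approx -4974.5$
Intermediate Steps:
$b{\left(B,K \right)} = - \frac{9}{2} + \frac{K}{2}$
$J{\left(j \right)} = 0$
$Z = -31$ ($Z = 4 \left(- \frac{9}{2} + \frac{1}{2} \left(-5\right)\right) - 3 = 4 \left(- \frac{9}{2} - \frac{5}{2}\right) - 3 = 4 \left(-7\right) - 3 = -28 - 3 = -31$)
$l{\left(a \right)} = -31 + a^{2} + \frac{a}{2}$ ($l{\left(a \right)} = \left(a^{2} + \frac{a + 0}{a + a} a\right) - 31 = \left(a^{2} + \frac{a}{2 a} a\right) - 31 = \left(a^{2} + a \frac{1}{2 a} a\right) - 31 = \left(a^{2} + \frac{a}{2}\right) - 31 = -31 + a^{2} + \frac{a}{2}$)
$- l{\left(-71 \right)} = - (-31 + \left(-71\right)^{2} + \frac{1}{2} \left(-71\right)) = - (-31 + 5041 - \frac{71}{2}) = \left(-1\right) \frac{9949}{2} = - \frac{9949}{2}$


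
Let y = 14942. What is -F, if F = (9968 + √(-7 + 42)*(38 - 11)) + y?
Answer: -24910 - 27*√35 ≈ -25070.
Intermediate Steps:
F = 24910 + 27*√35 (F = (9968 + √(-7 + 42)*(38 - 11)) + 14942 = (9968 + √35*27) + 14942 = (9968 + 27*√35) + 14942 = 24910 + 27*√35 ≈ 25070.)
-F = -(24910 + 27*√35) = -24910 - 27*√35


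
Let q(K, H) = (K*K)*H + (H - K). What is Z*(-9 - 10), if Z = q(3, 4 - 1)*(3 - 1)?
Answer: -1026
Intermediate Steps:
q(K, H) = H - K + H*K² (q(K, H) = K²*H + (H - K) = H*K² + (H - K) = H - K + H*K²)
Z = 54 (Z = ((4 - 1) - 1*3 + (4 - 1)*3²)*(3 - 1) = (3 - 3 + 3*9)*2 = (3 - 3 + 27)*2 = 27*2 = 54)
Z*(-9 - 10) = 54*(-9 - 10) = 54*(-19) = -1026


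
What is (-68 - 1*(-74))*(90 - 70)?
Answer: 120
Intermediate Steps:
(-68 - 1*(-74))*(90 - 70) = (-68 + 74)*20 = 6*20 = 120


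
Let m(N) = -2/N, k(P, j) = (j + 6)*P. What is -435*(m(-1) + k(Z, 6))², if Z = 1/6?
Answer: -6960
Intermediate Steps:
Z = ⅙ (Z = 1*(⅙) = ⅙ ≈ 0.16667)
k(P, j) = P*(6 + j) (k(P, j) = (6 + j)*P = P*(6 + j))
-435*(m(-1) + k(Z, 6))² = -435*(-2/(-1) + (6 + 6)/6)² = -435*(-2*(-1) + (⅙)*12)² = -435*(2 + 2)² = -435*4² = -435*16 = -6960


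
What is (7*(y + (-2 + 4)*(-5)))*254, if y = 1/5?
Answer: -87122/5 ≈ -17424.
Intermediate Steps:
y = 1/5 ≈ 0.20000
(7*(y + (-2 + 4)*(-5)))*254 = (7*(1/5 + (-2 + 4)*(-5)))*254 = (7*(1/5 + 2*(-5)))*254 = (7*(1/5 - 10))*254 = (7*(-49/5))*254 = -343/5*254 = -87122/5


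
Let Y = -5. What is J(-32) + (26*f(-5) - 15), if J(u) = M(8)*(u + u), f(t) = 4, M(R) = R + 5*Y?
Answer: 1177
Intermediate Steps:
M(R) = -25 + R (M(R) = R + 5*(-5) = R - 25 = -25 + R)
J(u) = -34*u (J(u) = (-25 + 8)*(u + u) = -34*u)
J(-32) + (26*f(-5) - 15) = -34*(-32) + (26*4 - 15) = 1088 + (104 - 15) = 1088 + 89 = 1177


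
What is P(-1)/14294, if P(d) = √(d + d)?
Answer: I*√2/14294 ≈ 9.8938e-5*I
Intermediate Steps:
P(d) = √2*√d (P(d) = √(2*d) = √2*√d)
P(-1)/14294 = (√2*√(-1))/14294 = (√2*I)*(1/14294) = (I*√2)*(1/14294) = I*√2/14294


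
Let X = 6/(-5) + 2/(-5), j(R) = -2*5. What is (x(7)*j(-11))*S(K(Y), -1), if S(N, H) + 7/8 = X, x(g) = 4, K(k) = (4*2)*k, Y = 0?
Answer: 99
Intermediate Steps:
j(R) = -10
K(k) = 8*k
X = -8/5 (X = 6*(-⅕) + 2*(-⅕) = -6/5 - ⅖ = -8/5 ≈ -1.6000)
S(N, H) = -99/40 (S(N, H) = -7/8 - 8/5 = -99/40)
(x(7)*j(-11))*S(K(Y), -1) = (4*(-10))*(-99/40) = -40*(-99/40) = 99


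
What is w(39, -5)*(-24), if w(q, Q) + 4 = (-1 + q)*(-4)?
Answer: 3744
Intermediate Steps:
w(q, Q) = -4*q (w(q, Q) = -4 + (-1 + q)*(-4) = -4 + (4 - 4*q) = -4*q)
w(39, -5)*(-24) = -4*39*(-24) = -156*(-24) = 3744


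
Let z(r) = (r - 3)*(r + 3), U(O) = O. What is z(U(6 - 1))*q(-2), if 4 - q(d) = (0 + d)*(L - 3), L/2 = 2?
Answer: 96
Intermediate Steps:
L = 4 (L = 2*2 = 4)
q(d) = 4 - d (q(d) = 4 - (0 + d)*(4 - 3) = 4 - d)
z(r) = (-3 + r)*(3 + r)
z(U(6 - 1))*q(-2) = (-9 + (6 - 1)**2)*(4 - 1*(-2)) = (-9 + 5**2)*(4 + 2) = (-9 + 25)*6 = 16*6 = 96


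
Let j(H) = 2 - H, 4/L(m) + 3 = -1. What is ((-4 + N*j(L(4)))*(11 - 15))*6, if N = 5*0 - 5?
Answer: 456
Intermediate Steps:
L(m) = -1 (L(m) = 4/(-3 - 1) = 4/(-4) = 4*(-1/4) = -1)
N = -5 (N = 0 - 5 = -5)
((-4 + N*j(L(4)))*(11 - 15))*6 = ((-4 - 5*(2 - 1*(-1)))*(11 - 15))*6 = ((-4 - 5*(2 + 1))*(-4))*6 = ((-4 - 5*3)*(-4))*6 = ((-4 - 15)*(-4))*6 = -19*(-4)*6 = 76*6 = 456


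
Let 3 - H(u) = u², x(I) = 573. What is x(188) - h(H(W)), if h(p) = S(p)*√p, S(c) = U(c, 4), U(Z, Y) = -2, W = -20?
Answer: 573 + 2*I*√397 ≈ 573.0 + 39.85*I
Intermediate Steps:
H(u) = 3 - u²
S(c) = -2
h(p) = -2*√p
x(188) - h(H(W)) = 573 - (-2)*√(3 - 1*(-20)²) = 573 - (-2)*√(3 - 1*400) = 573 - (-2)*√(3 - 400) = 573 - (-2)*√(-397) = 573 - (-2)*I*√397 = 573 + 2*I*√397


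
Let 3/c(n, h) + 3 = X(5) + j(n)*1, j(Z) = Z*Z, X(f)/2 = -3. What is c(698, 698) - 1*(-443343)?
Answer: 215994492888/487195 ≈ 4.4334e+5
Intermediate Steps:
X(f) = -6 (X(f) = 2*(-3) = -6)
j(Z) = Z**2
c(n, h) = 3/(-9 + n**2) (c(n, h) = 3/(-3 + (-6 + n**2*1)) = 3/(-3 + (-6 + n**2)) = 3/(-9 + n**2))
c(698, 698) - 1*(-443343) = 3/(-9 + 698**2) - 1*(-443343) = 3/(-9 + 487204) + 443343 = 3/487195 + 443343 = 215994492888/487195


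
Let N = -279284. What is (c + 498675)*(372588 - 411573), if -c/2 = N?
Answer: -41216618355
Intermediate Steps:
c = 558568 (c = -2*(-279284) = 558568)
(c + 498675)*(372588 - 411573) = (558568 + 498675)*(372588 - 411573) = 1057243*(-38985) = -41216618355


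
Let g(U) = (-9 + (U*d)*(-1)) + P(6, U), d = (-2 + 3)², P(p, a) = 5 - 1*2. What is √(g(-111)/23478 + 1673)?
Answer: √2091128442/1118 ≈ 40.902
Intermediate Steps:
P(p, a) = 3 (P(p, a) = 5 - 2 = 3)
d = 1 (d = 1² = 1)
g(U) = -6 - U (g(U) = (-9 + (U*1)*(-1)) + 3 = (-9 + U*(-1)) + 3 = (-9 - U) + 3 = -6 - U)
√(g(-111)/23478 + 1673) = √((-6 - 1*(-111))/23478 + 1673) = √((-6 + 111)*(1/23478) + 1673) = √(105*(1/23478) + 1673) = √(5/1118 + 1673) = √(1870419/1118) = √2091128442/1118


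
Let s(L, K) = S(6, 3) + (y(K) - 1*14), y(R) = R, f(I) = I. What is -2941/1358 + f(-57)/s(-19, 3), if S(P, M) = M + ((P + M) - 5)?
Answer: 32821/2716 ≈ 12.084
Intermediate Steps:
S(P, M) = -5 + P + 2*M (S(P, M) = M + ((M + P) - 5) = M + (-5 + M + P) = -5 + P + 2*M)
s(L, K) = -7 + K (s(L, K) = (-5 + 6 + 2*3) + (K - 1*14) = (-5 + 6 + 6) + (K - 14) = 7 + (-14 + K) = -7 + K)
-2941/1358 + f(-57)/s(-19, 3) = -2941/1358 - 57/(-7 + 3) = -2941*1/1358 - 57/(-4) = -2941/1358 - 57*(-¼) = -2941/1358 + 57/4 = 32821/2716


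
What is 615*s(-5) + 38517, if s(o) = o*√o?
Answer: 38517 - 3075*I*√5 ≈ 38517.0 - 6875.9*I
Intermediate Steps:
s(o) = o^(3/2)
615*s(-5) + 38517 = 615*(-5)^(3/2) + 38517 = 615*(-5*I*√5) + 38517 = -3075*I*√5 + 38517 = 38517 - 3075*I*√5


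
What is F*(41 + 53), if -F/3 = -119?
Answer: 33558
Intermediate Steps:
F = 357 (F = -3*(-119) = 357)
F*(41 + 53) = 357*(41 + 53) = 357*94 = 33558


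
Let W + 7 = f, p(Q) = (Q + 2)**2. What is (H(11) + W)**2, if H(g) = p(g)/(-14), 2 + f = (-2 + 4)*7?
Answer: 9801/196 ≈ 50.005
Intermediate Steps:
p(Q) = (2 + Q)**2
f = 12 (f = -2 + (-2 + 4)*7 = -2 + 2*7 = -2 + 14 = 12)
W = 5 (W = -7 + 12 = 5)
H(g) = -(2 + g)**2/14 (H(g) = (2 + g)**2/(-14) = (2 + g)**2*(-1/14) = -(2 + g)**2/14)
(H(11) + W)**2 = (-(2 + 11)**2/14 + 5)**2 = (-1/14*13**2 + 5)**2 = (-1/14*169 + 5)**2 = (-169/14 + 5)**2 = (-99/14)**2 = 9801/196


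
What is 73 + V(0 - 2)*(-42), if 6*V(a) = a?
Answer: 87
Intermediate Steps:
V(a) = a/6
73 + V(0 - 2)*(-42) = 73 + ((0 - 2)/6)*(-42) = 73 + ((⅙)*(-2))*(-42) = 73 - ⅓*(-42) = 73 + 14 = 87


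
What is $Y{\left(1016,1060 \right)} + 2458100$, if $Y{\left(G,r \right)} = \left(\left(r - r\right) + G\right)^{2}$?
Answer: $3490356$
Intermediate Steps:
$Y{\left(G,r \right)} = G^{2}$ ($Y{\left(G,r \right)} = \left(0 + G\right)^{2} = G^{2}$)
$Y{\left(1016,1060 \right)} + 2458100 = 1016^{2} + 2458100 = 1032256 + 2458100 = 3490356$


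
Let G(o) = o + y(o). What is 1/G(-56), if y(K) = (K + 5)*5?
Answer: -1/311 ≈ -0.0032154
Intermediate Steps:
y(K) = 25 + 5*K (y(K) = (5 + K)*5 = 25 + 5*K)
G(o) = 25 + 6*o (G(o) = o + (25 + 5*o) = 25 + 6*o)
1/G(-56) = 1/(25 + 6*(-56)) = 1/(25 - 336) = 1/(-311) = -1/311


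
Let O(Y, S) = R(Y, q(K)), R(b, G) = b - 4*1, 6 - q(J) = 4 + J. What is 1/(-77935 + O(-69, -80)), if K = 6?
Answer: -1/78008 ≈ -1.2819e-5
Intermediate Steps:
q(J) = 2 - J (q(J) = 6 - (4 + J) = 6 + (-4 - J) = 2 - J)
R(b, G) = -4 + b (R(b, G) = b - 4 = -4 + b)
O(Y, S) = -4 + Y
1/(-77935 + O(-69, -80)) = 1/(-77935 + (-4 - 69)) = 1/(-77935 - 73) = 1/(-78008) = -1/78008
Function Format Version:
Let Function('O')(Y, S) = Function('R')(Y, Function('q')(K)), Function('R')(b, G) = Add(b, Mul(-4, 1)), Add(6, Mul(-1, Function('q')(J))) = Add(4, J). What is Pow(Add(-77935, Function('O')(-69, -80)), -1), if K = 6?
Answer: Rational(-1, 78008) ≈ -1.2819e-5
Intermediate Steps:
Function('q')(J) = Add(2, Mul(-1, J)) (Function('q')(J) = Add(6, Mul(-1, Add(4, J))) = Add(6, Add(-4, Mul(-1, J))) = Add(2, Mul(-1, J)))
Function('R')(b, G) = Add(-4, b) (Function('R')(b, G) = Add(b, -4) = Add(-4, b))
Function('O')(Y, S) = Add(-4, Y)
Pow(Add(-77935, Function('O')(-69, -80)), -1) = Pow(Add(-77935, Add(-4, -69)), -1) = Pow(Add(-77935, -73), -1) = Pow(-78008, -1) = Rational(-1, 78008)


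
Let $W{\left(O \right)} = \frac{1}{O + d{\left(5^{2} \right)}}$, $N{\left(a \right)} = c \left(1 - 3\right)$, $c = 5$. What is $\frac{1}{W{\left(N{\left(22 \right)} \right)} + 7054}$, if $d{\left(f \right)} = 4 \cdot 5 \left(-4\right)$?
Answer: $\frac{90}{634859} \approx 0.00014176$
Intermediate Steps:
$d{\left(f \right)} = -80$ ($d{\left(f \right)} = 20 \left(-4\right) = -80$)
$N{\left(a \right)} = -10$ ($N{\left(a \right)} = 5 \left(1 - 3\right) = 5 \left(-2\right) = -10$)
$W{\left(O \right)} = \frac{1}{-80 + O}$ ($W{\left(O \right)} = \frac{1}{O - 80} = \frac{1}{-80 + O}$)
$\frac{1}{W{\left(N{\left(22 \right)} \right)} + 7054} = \frac{1}{\frac{1}{-80 - 10} + 7054} = \frac{1}{\frac{1}{-90} + 7054} = \frac{1}{- \frac{1}{90} + 7054} = \frac{1}{\frac{634859}{90}} = \frac{90}{634859}$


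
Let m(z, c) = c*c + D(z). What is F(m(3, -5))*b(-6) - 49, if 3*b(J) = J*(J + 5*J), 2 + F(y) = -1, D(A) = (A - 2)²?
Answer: -265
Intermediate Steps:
D(A) = (-2 + A)²
m(z, c) = c² + (-2 + z)² (m(z, c) = c*c + (-2 + z)² = c² + (-2 + z)²)
F(y) = -3 (F(y) = -2 - 1 = -3)
b(J) = 2*J² (b(J) = (J*(J + 5*J))/3 = (J*(6*J))/3 = (6*J²)/3 = 2*J²)
F(m(3, -5))*b(-6) - 49 = -6*(-6)² - 49 = -6*36 - 49 = -3*72 - 49 = -216 - 49 = -265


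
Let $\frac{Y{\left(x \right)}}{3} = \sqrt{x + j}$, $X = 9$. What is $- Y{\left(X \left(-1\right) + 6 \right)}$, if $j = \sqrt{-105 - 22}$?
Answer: $- 3 \sqrt{-3 + i \sqrt{127}} \approx -6.2433 - 8.1227 i$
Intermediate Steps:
$j = i \sqrt{127}$ ($j = \sqrt{-127} = i \sqrt{127} \approx 11.269 i$)
$Y{\left(x \right)} = 3 \sqrt{x + i \sqrt{127}}$
$- Y{\left(X \left(-1\right) + 6 \right)} = - 3 \sqrt{\left(9 \left(-1\right) + 6\right) + i \sqrt{127}} = - 3 \sqrt{\left(-9 + 6\right) + i \sqrt{127}} = - 3 \sqrt{-3 + i \sqrt{127}}$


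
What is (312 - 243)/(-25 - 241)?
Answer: -69/266 ≈ -0.25940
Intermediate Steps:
(312 - 243)/(-25 - 241) = 69/(-266) = 69*(-1/266) = -69/266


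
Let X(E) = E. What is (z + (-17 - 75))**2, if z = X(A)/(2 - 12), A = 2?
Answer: 212521/25 ≈ 8500.8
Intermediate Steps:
z = -1/5 (z = 2/(2 - 12) = 2/(-10) = 2*(-1/10) = -1/5 ≈ -0.20000)
(z + (-17 - 75))**2 = (-1/5 + (-17 - 75))**2 = (-1/5 - 92)**2 = (-461/5)**2 = 212521/25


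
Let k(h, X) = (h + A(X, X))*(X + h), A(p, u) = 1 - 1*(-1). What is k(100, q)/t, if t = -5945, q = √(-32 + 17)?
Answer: -2040/1189 - 102*I*√15/5945 ≈ -1.7157 - 0.06645*I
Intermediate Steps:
q = I*√15 (q = √(-15) = I*√15 ≈ 3.873*I)
A(p, u) = 2 (A(p, u) = 1 + 1 = 2)
k(h, X) = (2 + h)*(X + h) (k(h, X) = (h + 2)*(X + h) = (2 + h)*(X + h))
k(100, q)/t = (100² + 2*(I*√15) + 2*100 + (I*√15)*100)/(-5945) = (10000 + 2*I*√15 + 200 + 100*I*√15)*(-1/5945) = (10200 + 102*I*√15)*(-1/5945) = -2040/1189 - 102*I*√15/5945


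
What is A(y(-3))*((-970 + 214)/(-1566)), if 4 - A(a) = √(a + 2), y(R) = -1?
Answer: 42/29 ≈ 1.4483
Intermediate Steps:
A(a) = 4 - √(2 + a) (A(a) = 4 - √(a + 2) = 4 - √(2 + a))
A(y(-3))*((-970 + 214)/(-1566)) = (4 - √(2 - 1))*((-970 + 214)/(-1566)) = (4 - √1)*(-756*(-1/1566)) = (4 - 1*1)*(14/29) = (4 - 1)*(14/29) = 3*(14/29) = 42/29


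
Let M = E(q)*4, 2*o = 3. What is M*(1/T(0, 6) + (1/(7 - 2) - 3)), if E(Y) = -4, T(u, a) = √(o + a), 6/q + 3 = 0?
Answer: 224/5 - 16*√30/15 ≈ 38.958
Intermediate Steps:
o = 3/2 (o = (½)*3 = 3/2 ≈ 1.5000)
q = -2 (q = 6/(-3 + 0) = 6/(-3) = 6*(-⅓) = -2)
T(u, a) = √(3/2 + a)
M = -16 (M = -4*4 = -16)
M*(1/T(0, 6) + (1/(7 - 2) - 3)) = -16*(1/(√(6 + 4*6)/2) + (1/(7 - 2) - 3)) = -16*(1/(√(6 + 24)/2) + (1/5 - 3)) = -16*(1/(√30/2) + (⅕ - 3)) = -16*(√30/15 - 14/5) = -16*(-14/5 + √30/15) = 224/5 - 16*√30/15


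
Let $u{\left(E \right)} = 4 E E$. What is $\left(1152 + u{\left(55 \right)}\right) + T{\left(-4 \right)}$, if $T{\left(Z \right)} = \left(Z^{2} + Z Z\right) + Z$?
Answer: $13280$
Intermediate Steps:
$u{\left(E \right)} = 4 E^{2}$
$T{\left(Z \right)} = Z + 2 Z^{2}$ ($T{\left(Z \right)} = \left(Z^{2} + Z^{2}\right) + Z = 2 Z^{2} + Z = Z + 2 Z^{2}$)
$\left(1152 + u{\left(55 \right)}\right) + T{\left(-4 \right)} = \left(1152 + 4 \cdot 55^{2}\right) - 4 \left(1 + 2 \left(-4\right)\right) = \left(1152 + 4 \cdot 3025\right) - 4 \left(1 - 8\right) = \left(1152 + 12100\right) - -28 = 13252 + 28 = 13280$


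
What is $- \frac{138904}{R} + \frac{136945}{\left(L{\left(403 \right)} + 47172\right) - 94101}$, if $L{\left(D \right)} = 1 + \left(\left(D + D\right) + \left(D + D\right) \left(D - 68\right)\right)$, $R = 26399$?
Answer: $- \frac{27483727697}{5910419312} \approx -4.65$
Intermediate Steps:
$L{\left(D \right)} = 1 + 2 D + 2 D \left(-68 + D\right)$ ($L{\left(D \right)} = 1 + \left(2 D + 2 D \left(-68 + D\right)\right) = 1 + 2 D + 2 D \left(-68 + D\right)$)
$- \frac{138904}{R} + \frac{136945}{\left(L{\left(403 \right)} + 47172\right) - 94101} = - \frac{138904}{26399} + \frac{136945}{\left(\left(1 - 54002 + 2 \cdot 403^{2}\right) + 47172\right) - 94101} = \left(-138904\right) \frac{1}{26399} + \frac{136945}{\left(\left(1 - 54002 + 2 \cdot 162409\right) + 47172\right) - 94101} = - \frac{138904}{26399} + \frac{136945}{\left(\left(1 - 54002 + 324818\right) + 47172\right) - 94101} = - \frac{138904}{26399} + \frac{136945}{\left(270817 + 47172\right) - 94101} = - \frac{138904}{26399} + \frac{136945}{317989 - 94101} = - \frac{138904}{26399} + \frac{136945}{223888} = - \frac{27483727697}{5910419312}$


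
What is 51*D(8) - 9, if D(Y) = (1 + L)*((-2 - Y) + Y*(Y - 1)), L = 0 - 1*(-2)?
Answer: 7029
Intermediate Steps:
L = 2 (L = 0 + 2 = 2)
D(Y) = -6 - 3*Y + 3*Y*(-1 + Y) (D(Y) = (1 + 2)*((-2 - Y) + Y*(Y - 1)) = 3*((-2 - Y) + Y*(-1 + Y)) = 3*(-2 - Y + Y*(-1 + Y)) = -6 - 3*Y + 3*Y*(-1 + Y))
51*D(8) - 9 = 51*(-6 - 6*8 + 3*8²) - 9 = 51*(-6 - 48 + 3*64) - 9 = 51*(-6 - 48 + 192) - 9 = 51*138 - 9 = 7038 - 9 = 7029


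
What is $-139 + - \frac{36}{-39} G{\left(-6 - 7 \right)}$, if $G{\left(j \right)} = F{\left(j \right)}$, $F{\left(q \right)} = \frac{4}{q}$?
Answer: $- \frac{23539}{169} \approx -139.28$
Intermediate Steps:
$G{\left(j \right)} = \frac{4}{j}$
$-139 + - \frac{36}{-39} G{\left(-6 - 7 \right)} = -139 + - \frac{36}{-39} \frac{4}{-6 - 7} = -139 + \left(-36\right) \left(- \frac{1}{39}\right) \frac{4}{-6 - 7} = -139 + \frac{12 \frac{4}{-13}}{13} = -139 + \frac{12 \cdot 4 \left(- \frac{1}{13}\right)}{13} = -139 + \frac{12}{13} \left(- \frac{4}{13}\right) = -139 - \frac{48}{169} = - \frac{23539}{169}$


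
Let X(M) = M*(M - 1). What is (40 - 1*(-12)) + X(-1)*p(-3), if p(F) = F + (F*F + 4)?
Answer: 72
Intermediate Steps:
p(F) = 4 + F + F² (p(F) = F + (F² + 4) = F + (4 + F²) = 4 + F + F²)
X(M) = M*(-1 + M)
(40 - 1*(-12)) + X(-1)*p(-3) = (40 - 1*(-12)) + (-(-1 - 1))*(4 - 3 + (-3)²) = (40 + 12) + (-1*(-2))*(4 - 3 + 9) = 52 + 2*10 = 52 + 20 = 72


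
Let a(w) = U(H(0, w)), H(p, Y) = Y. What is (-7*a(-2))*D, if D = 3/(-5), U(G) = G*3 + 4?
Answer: -42/5 ≈ -8.4000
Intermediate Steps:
U(G) = 4 + 3*G (U(G) = 3*G + 4 = 4 + 3*G)
D = -3/5 (D = -1/5*3 = -3/5 ≈ -0.60000)
a(w) = 4 + 3*w
(-7*a(-2))*D = -7*(4 + 3*(-2))*(-3/5) = -7*(4 - 6)*(-3/5) = -7*(-2)*(-3/5) = 14*(-3/5) = -42/5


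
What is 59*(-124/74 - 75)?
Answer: -167383/37 ≈ -4523.9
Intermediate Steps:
59*(-124/74 - 75) = 59*(-124*1/74 - 75) = 59*(-62/37 - 75) = 59*(-2837/37) = -167383/37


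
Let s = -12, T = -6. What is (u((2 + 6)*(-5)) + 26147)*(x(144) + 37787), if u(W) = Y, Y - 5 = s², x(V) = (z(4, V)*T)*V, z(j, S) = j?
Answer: 902767976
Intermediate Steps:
x(V) = -24*V (x(V) = (4*(-6))*V = -24*V)
Y = 149 (Y = 5 + (-12)² = 5 + 144 = 149)
u(W) = 149
(u((2 + 6)*(-5)) + 26147)*(x(144) + 37787) = (149 + 26147)*(-24*144 + 37787) = 26296*(-3456 + 37787) = 26296*34331 = 902767976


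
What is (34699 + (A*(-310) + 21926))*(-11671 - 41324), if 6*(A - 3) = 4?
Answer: -2940604225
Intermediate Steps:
A = 11/3 (A = 3 + (1/6)*4 = 3 + 2/3 = 11/3 ≈ 3.6667)
(34699 + (A*(-310) + 21926))*(-11671 - 41324) = (34699 + ((11/3)*(-310) + 21926))*(-11671 - 41324) = (34699 + (-3410/3 + 21926))*(-52995) = (34699 + 62368/3)*(-52995) = (166465/3)*(-52995) = -2940604225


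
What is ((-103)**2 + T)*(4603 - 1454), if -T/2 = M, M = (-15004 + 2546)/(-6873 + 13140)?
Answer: 209444773331/6267 ≈ 3.3420e+7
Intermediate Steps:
M = -12458/6267 ≈ -1.9879
T = 24916/6267 (T = -2*(-12458/6267) = 24916/6267 ≈ 3.9757)
((-103)**2 + T)*(4603 - 1454) = ((-103)**2 + 24916/6267)*(4603 - 1454) = (10609 + 24916/6267)*3149 = (66511519/6267)*3149 = 209444773331/6267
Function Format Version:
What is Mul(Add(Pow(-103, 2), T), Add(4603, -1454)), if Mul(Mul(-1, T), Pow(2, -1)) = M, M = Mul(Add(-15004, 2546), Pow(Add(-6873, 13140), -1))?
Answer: Rational(209444773331, 6267) ≈ 3.3420e+7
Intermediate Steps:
M = Rational(-12458, 6267) (M = Mul(-12458, Pow(6267, -1)) = Mul(-12458, Rational(1, 6267)) = Rational(-12458, 6267) ≈ -1.9879)
T = Rational(24916, 6267) (T = Mul(-2, Rational(-12458, 6267)) = Rational(24916, 6267) ≈ 3.9757)
Mul(Add(Pow(-103, 2), T), Add(4603, -1454)) = Mul(Add(Pow(-103, 2), Rational(24916, 6267)), Add(4603, -1454)) = Mul(Add(10609, Rational(24916, 6267)), 3149) = Mul(Rational(66511519, 6267), 3149) = Rational(209444773331, 6267)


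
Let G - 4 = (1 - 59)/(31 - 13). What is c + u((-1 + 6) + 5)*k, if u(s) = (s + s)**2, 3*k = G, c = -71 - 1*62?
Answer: -791/27 ≈ -29.296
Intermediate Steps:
c = -133 (c = -71 - 62 = -133)
G = 7/9 (G = 4 + (1 - 59)/(31 - 13) = 4 - 58/18 = 4 - 58*1/18 = 4 - 29/9 = 7/9 ≈ 0.77778)
k = 7/27 (k = (1/3)*(7/9) = 7/27 ≈ 0.25926)
u(s) = 4*s**2 (u(s) = (2*s)**2 = 4*s**2)
c + u((-1 + 6) + 5)*k = -133 + (4*((-1 + 6) + 5)**2)*(7/27) = -133 + (4*(5 + 5)**2)*(7/27) = -133 + (4*10**2)*(7/27) = -133 + (4*100)*(7/27) = -133 + 400*(7/27) = -133 + 2800/27 = -791/27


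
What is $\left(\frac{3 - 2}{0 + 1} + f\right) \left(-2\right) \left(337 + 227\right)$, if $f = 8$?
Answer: $-10152$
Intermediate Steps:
$\left(\frac{3 - 2}{0 + 1} + f\right) \left(-2\right) \left(337 + 227\right) = \left(\frac{3 - 2}{0 + 1} + 8\right) \left(-2\right) \left(337 + 227\right) = \left(1 \cdot 1^{-1} + 8\right) \left(-2\right) 564 = \left(1 \cdot 1 + 8\right) \left(-2\right) 564 = \left(1 + 8\right) \left(-2\right) 564 = 9 \left(-2\right) 564 = \left(-18\right) 564 = -10152$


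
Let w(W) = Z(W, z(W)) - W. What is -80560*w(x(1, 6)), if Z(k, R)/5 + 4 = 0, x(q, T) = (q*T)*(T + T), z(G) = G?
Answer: 7411520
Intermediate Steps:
x(q, T) = 2*q*T² (x(q, T) = (T*q)*(2*T) = 2*q*T²)
Z(k, R) = -20 (Z(k, R) = -20 + 5*0 = -20 + 0 = -20)
w(W) = -20 - W
-80560*w(x(1, 6)) = -80560*(-20 - 2*6²) = -80560*(-20 - 2*36) = -80560*(-20 - 1*72) = -80560*(-20 - 72) = -80560*(-92) = 7411520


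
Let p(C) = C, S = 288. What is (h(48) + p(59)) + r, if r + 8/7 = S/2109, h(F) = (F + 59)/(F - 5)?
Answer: 12798188/211603 ≈ 60.482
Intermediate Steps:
h(F) = (59 + F)/(-5 + F)
r = -4952/4921 (r = -8/7 + 288/2109 = -8/7 + 288*(1/2109) = -8/7 + 96/703 = -4952/4921 ≈ -1.0063)
(h(48) + p(59)) + r = ((59 + 48)/(-5 + 48) + 59) - 4952/4921 = (107/43 + 59) - 4952/4921 = 2644/43 - 4952/4921 = 12798188/211603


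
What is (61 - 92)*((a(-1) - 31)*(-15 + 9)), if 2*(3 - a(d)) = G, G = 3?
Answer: -5487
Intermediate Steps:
a(d) = 3/2 (a(d) = 3 - ½*3 = 3 - 3/2 = 3/2)
(61 - 92)*((a(-1) - 31)*(-15 + 9)) = (61 - 92)*((3/2 - 31)*(-15 + 9)) = -(-1829)*(-6)/2 = -31*177 = -5487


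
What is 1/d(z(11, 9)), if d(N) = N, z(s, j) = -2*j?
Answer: -1/18 ≈ -0.055556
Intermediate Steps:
1/d(z(11, 9)) = 1/(-2*9) = 1/(-18) = -1/18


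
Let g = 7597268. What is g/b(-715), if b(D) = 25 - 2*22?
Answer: -7597268/19 ≈ -3.9986e+5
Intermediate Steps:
b(D) = -19 (b(D) = 25 - 44 = -19)
g/b(-715) = 7597268/(-19) = 7597268*(-1/19) = -7597268/19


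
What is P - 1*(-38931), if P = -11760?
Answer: 27171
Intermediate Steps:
P - 1*(-38931) = -11760 - 1*(-38931) = -11760 + 38931 = 27171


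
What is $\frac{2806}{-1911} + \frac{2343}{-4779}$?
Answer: $- \frac{1987483}{1014741} \approx -1.9586$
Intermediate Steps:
$\frac{2806}{-1911} + \frac{2343}{-4779} = 2806 \left(- \frac{1}{1911}\right) + 2343 \left(- \frac{1}{4779}\right) = - \frac{2806}{1911} - \frac{781}{1593} = - \frac{1987483}{1014741}$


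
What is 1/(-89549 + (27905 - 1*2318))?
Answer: -1/63962 ≈ -1.5634e-5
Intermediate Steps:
1/(-89549 + (27905 - 1*2318)) = 1/(-89549 + (27905 - 2318)) = 1/(-89549 + 25587) = 1/(-63962) = -1/63962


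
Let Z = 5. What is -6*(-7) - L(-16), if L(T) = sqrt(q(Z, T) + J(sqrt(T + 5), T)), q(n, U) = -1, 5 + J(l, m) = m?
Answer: 42 - I*sqrt(22) ≈ 42.0 - 4.6904*I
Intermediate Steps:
J(l, m) = -5 + m
L(T) = sqrt(-6 + T) (L(T) = sqrt(-1 + (-5 + T)) = sqrt(-6 + T))
-6*(-7) - L(-16) = -6*(-7) - sqrt(-6 - 16) = 42 - sqrt(-22) = 42 - I*sqrt(22)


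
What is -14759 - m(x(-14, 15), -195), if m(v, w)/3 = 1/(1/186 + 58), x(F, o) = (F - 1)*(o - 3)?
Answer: -159235409/10789 ≈ -14759.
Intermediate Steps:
x(F, o) = (-1 + F)*(-3 + o)
m(v, w) = 558/10789 (m(v, w) = 3/(1/186 + 58) = 3/(10789/186) = 3*(186/10789) = 558/10789)
-14759 - m(x(-14, 15), -195) = -14759 - 1*558/10789 = -14759 - 558/10789 = -159235409/10789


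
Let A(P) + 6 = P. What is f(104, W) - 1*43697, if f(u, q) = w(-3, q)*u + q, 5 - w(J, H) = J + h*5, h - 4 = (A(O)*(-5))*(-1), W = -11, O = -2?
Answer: -24156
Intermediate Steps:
A(P) = -6 + P
h = -36 (h = 4 + ((-6 - 2)*(-5))*(-1) = 4 - 8*(-5)*(-1) = 4 + 40*(-1) = 4 - 40 = -36)
w(J, H) = 185 - J (w(J, H) = 5 - (J - 36*5) = 5 - (J - 180) = 5 - (-180 + J) = 5 + (180 - J) = 185 - J)
f(u, q) = q + 188*u (f(u, q) = (185 - 1*(-3))*u + q = (185 + 3)*u + q = 188*u + q = q + 188*u)
f(104, W) - 1*43697 = (-11 + 188*104) - 1*43697 = (-11 + 19552) - 43697 = 19541 - 43697 = -24156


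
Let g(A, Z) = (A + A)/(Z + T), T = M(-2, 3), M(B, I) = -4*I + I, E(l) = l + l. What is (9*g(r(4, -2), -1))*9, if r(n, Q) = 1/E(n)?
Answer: -81/40 ≈ -2.0250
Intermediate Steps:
E(l) = 2*l
M(B, I) = -3*I
T = -9 (T = -3*3 = -9)
r(n, Q) = 1/(2*n)
g(A, Z) = 2*A/(-9 + Z) (g(A, Z) = (A + A)/(Z - 9) = (2*A)/(-9 + Z) = 2*A/(-9 + Z))
(9*g(r(4, -2), -1))*9 = (9*(2*((1/2)/4)/(-9 - 1)))*9 = (9*(2*((1/2)*(1/4))/(-10)))*9 = (9*(2*(1/8)*(-1/10)))*9 = (9*(-1/40))*9 = -9/40*9 = -81/40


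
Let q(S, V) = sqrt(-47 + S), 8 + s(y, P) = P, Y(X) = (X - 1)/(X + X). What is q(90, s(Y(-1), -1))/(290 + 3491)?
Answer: sqrt(43)/3781 ≈ 0.0017343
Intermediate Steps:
Y(X) = (-1 + X)/(2*X) (Y(X) = (-1 + X)/((2*X)) = (-1 + X)*(1/(2*X)) = (-1 + X)/(2*X))
s(y, P) = -8 + P
q(90, s(Y(-1), -1))/(290 + 3491) = sqrt(-47 + 90)/(290 + 3491) = sqrt(43)/3781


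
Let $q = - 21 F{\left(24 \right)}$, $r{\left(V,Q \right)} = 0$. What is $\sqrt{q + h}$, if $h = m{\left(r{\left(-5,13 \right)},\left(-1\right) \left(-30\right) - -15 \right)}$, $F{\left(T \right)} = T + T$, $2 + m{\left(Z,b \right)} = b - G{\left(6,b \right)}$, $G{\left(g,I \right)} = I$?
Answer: $i \sqrt{1010} \approx 31.78 i$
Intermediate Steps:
$m{\left(Z,b \right)} = -2$ ($m{\left(Z,b \right)} = -2 + \left(b - b\right) = -2 + 0 = -2$)
$F{\left(T \right)} = 2 T$
$h = -2$
$q = -1008$ ($q = - 21 \cdot 2 \cdot 24 = \left(-21\right) 48 = -1008$)
$\sqrt{q + h} = \sqrt{-1008 - 2} = \sqrt{-1010} = i \sqrt{1010}$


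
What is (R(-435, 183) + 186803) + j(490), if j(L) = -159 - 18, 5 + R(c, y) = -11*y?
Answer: 184608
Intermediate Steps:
R(c, y) = -5 - 11*y
j(L) = -177
(R(-435, 183) + 186803) + j(490) = ((-5 - 11*183) + 186803) - 177 = ((-5 - 2013) + 186803) - 177 = (-2018 + 186803) - 177 = 184785 - 177 = 184608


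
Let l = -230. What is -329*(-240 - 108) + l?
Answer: 114262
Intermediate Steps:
-329*(-240 - 108) + l = -329*(-240 - 108) - 230 = -329*(-348) - 230 = 114492 - 230 = 114262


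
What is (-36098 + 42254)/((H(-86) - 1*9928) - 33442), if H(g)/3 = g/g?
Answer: -6156/43367 ≈ -0.14195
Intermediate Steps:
H(g) = 3 (H(g) = 3*(g/g) = 3*1 = 3)
(-36098 + 42254)/((H(-86) - 1*9928) - 33442) = (-36098 + 42254)/((3 - 1*9928) - 33442) = 6156/((3 - 9928) - 33442) = 6156/(-9925 - 33442) = 6156/(-43367) = 6156*(-1/43367) = -6156/43367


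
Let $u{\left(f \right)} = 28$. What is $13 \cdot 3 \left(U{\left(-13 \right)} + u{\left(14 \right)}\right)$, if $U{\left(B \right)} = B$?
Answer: $585$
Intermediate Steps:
$13 \cdot 3 \left(U{\left(-13 \right)} + u{\left(14 \right)}\right) = 13 \cdot 3 \left(-13 + 28\right) = 39 \cdot 15 = 585$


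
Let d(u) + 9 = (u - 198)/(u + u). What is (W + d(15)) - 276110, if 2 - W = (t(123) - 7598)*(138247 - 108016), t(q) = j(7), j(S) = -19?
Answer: 2299934039/10 ≈ 2.2999e+8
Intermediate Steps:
t(q) = -19
d(u) = -9 + (-198 + u)/(2*u) (d(u) = -9 + (u - 198)/(u + u) = -9 + (-198 + u)/((2*u)) = -9 + (-198 + u)*(1/(2*u)) = -9 + (-198 + u)/(2*u))
W = 230269529 (W = 2 - (-19 - 7598)*(138247 - 108016) = 2 - (-7617)*30231 = 2 - 1*(-230269527) = 2 + 230269527 = 230269529)
(W + d(15)) - 276110 = (230269529 + (-17/2 - 99/15)) - 276110 = (230269529 + (-17/2 - 99*1/15)) - 276110 = (230269529 + (-17/2 - 33/5)) - 276110 = (230269529 - 151/10) - 276110 = 2302695139/10 - 276110 = 2299934039/10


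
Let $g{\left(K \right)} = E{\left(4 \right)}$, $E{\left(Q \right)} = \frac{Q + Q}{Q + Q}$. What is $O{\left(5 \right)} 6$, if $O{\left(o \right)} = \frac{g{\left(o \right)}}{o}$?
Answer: $\frac{6}{5} \approx 1.2$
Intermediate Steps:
$E{\left(Q \right)} = 1$ ($E{\left(Q \right)} = \frac{2 Q}{2 Q} = 2 Q \frac{1}{2 Q} = 1$)
$g{\left(K \right)} = 1$
$O{\left(o \right)} = \frac{1}{o}$ ($O{\left(o \right)} = 1 \frac{1}{o} = \frac{1}{o}$)
$O{\left(5 \right)} 6 = \frac{1}{5} \cdot 6 = \frac{6}{5}$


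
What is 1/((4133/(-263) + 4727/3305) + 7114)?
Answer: 869215/6171179146 ≈ 0.00014085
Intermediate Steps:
1/((4133/(-263) + 4727/3305) + 7114) = 1/((4133*(-1/263) + 4727*(1/3305)) + 7114) = 1/((-4133/263 + 4727/3305) + 7114) = 1/(-12416364/869215 + 7114) = 1/(6171179146/869215) = 869215/6171179146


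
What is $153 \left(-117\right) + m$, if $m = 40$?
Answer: $-17861$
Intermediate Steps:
$153 \left(-117\right) + m = 153 \left(-117\right) + 40 = -17901 + 40 = -17861$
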